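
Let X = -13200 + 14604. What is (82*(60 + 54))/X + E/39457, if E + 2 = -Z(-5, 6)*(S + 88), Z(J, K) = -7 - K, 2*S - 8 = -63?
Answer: 61657579/9232938 ≈ 6.6780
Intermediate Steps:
S = -55/2 (S = 4 + (1/2)*(-63) = 4 - 63/2 = -55/2 ≈ -27.500)
X = 1404
E = 1569/2 (E = -2 - (-7 - 1*6)*(-55/2 + 88) = -2 - (-7 - 6)*121/2 = -2 - (-13)*121/2 = -2 - 1*(-1573/2) = -2 + 1573/2 = 1569/2 ≈ 784.50)
(82*(60 + 54))/X + E/39457 = (82*(60 + 54))/1404 + (1569/2)/39457 = (82*114)*(1/1404) + (1569/2)*(1/39457) = 9348*(1/1404) + 1569/78914 = 779/117 + 1569/78914 = 61657579/9232938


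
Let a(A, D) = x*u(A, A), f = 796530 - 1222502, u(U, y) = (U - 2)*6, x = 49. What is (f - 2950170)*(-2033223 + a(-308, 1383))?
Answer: 7172151147546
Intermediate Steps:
u(U, y) = -12 + 6*U (u(U, y) = (-2 + U)*6 = -12 + 6*U)
f = -425972
a(A, D) = -588 + 294*A (a(A, D) = 49*(-12 + 6*A) = -588 + 294*A)
(f - 2950170)*(-2033223 + a(-308, 1383)) = (-425972 - 2950170)*(-2033223 + (-588 + 294*(-308))) = -3376142*(-2033223 + (-588 - 90552)) = -3376142*(-2033223 - 91140) = -3376142*(-2124363) = 7172151147546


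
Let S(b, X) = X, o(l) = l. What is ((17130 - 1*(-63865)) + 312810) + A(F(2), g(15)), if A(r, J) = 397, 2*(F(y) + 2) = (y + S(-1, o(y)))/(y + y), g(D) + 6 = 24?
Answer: 394202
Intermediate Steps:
g(D) = 18 (g(D) = -6 + 24 = 18)
F(y) = -3/2 (F(y) = -2 + ((y + y)/(y + y))/2 = -2 + ((2*y)/((2*y)))/2 = -2 + ((2*y)*(1/(2*y)))/2 = -2 + (½)*1 = -2 + ½ = -3/2)
((17130 - 1*(-63865)) + 312810) + A(F(2), g(15)) = ((17130 - 1*(-63865)) + 312810) + 397 = ((17130 + 63865) + 312810) + 397 = (80995 + 312810) + 397 = 393805 + 397 = 394202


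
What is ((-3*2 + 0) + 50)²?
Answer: 1936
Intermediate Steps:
((-3*2 + 0) + 50)² = ((-6 + 0) + 50)² = (-6 + 50)² = 44² = 1936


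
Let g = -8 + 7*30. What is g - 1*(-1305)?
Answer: 1507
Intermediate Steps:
g = 202 (g = -8 + 210 = 202)
g - 1*(-1305) = 202 - 1*(-1305) = 202 + 1305 = 1507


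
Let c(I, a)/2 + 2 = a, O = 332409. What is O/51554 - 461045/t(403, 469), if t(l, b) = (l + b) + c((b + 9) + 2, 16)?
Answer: -2346954583/4639860 ≈ -505.82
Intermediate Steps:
c(I, a) = -4 + 2*a
t(l, b) = 28 + b + l (t(l, b) = (l + b) + (-4 + 2*16) = (b + l) + (-4 + 32) = (b + l) + 28 = 28 + b + l)
O/51554 - 461045/t(403, 469) = 332409/51554 - 461045/(28 + 469 + 403) = 332409*(1/51554) - 461045/900 = 332409/51554 - 461045*1/900 = 332409/51554 - 92209/180 = -2346954583/4639860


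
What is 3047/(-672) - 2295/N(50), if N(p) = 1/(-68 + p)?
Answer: 27757273/672 ≈ 41305.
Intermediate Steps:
3047/(-672) - 2295/N(50) = 3047/(-672) - 2295/(1/(-68 + 50)) = 3047*(-1/672) - 2295/(1/(-18)) = -3047/672 - 2295/(-1/18) = -3047/672 - 2295*(-18) = -3047/672 + 41310 = 27757273/672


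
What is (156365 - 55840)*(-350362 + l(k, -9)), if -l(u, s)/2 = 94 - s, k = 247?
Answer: -35240848200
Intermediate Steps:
l(u, s) = -188 + 2*s (l(u, s) = -2*(94 - s) = -188 + 2*s)
(156365 - 55840)*(-350362 + l(k, -9)) = (156365 - 55840)*(-350362 + (-188 + 2*(-9))) = 100525*(-350362 + (-188 - 18)) = 100525*(-350362 - 206) = 100525*(-350568) = -35240848200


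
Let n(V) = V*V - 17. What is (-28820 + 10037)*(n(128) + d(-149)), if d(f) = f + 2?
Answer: -304660260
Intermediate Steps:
n(V) = -17 + V² (n(V) = V² - 17 = -17 + V²)
d(f) = 2 + f
(-28820 + 10037)*(n(128) + d(-149)) = (-28820 + 10037)*((-17 + 128²) + (2 - 149)) = -18783*((-17 + 16384) - 147) = -18783*(16367 - 147) = -18783*16220 = -304660260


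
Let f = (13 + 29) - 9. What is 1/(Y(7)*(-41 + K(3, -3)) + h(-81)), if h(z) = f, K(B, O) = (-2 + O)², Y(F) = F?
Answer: -1/79 ≈ -0.012658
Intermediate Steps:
f = 33 (f = 42 - 9 = 33)
h(z) = 33
1/(Y(7)*(-41 + K(3, -3)) + h(-81)) = 1/(7*(-41 + (-2 - 3)²) + 33) = 1/(7*(-41 + (-5)²) + 33) = 1/(7*(-41 + 25) + 33) = 1/(7*(-16) + 33) = 1/(-112 + 33) = 1/(-79) = -1/79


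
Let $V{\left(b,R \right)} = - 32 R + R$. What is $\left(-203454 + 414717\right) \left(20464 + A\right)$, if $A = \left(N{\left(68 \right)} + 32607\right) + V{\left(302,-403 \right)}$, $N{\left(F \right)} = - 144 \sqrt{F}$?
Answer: $13851247332 - 60843744 \sqrt{17} \approx 1.36 \cdot 10^{10}$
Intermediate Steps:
$V{\left(b,R \right)} = - 31 R$
$A = 45100 - 288 \sqrt{17}$ ($A = \left(- 144 \sqrt{68} + 32607\right) - -12493 = \left(- 144 \cdot 2 \sqrt{17} + 32607\right) + 12493 = \left(- 288 \sqrt{17} + 32607\right) + 12493 = \left(32607 - 288 \sqrt{17}\right) + 12493 = 45100 - 288 \sqrt{17} \approx 43913.0$)
$\left(-203454 + 414717\right) \left(20464 + A\right) = \left(-203454 + 414717\right) \left(20464 + \left(45100 - 288 \sqrt{17}\right)\right) = 211263 \left(65564 - 288 \sqrt{17}\right) = 13851247332 - 60843744 \sqrt{17}$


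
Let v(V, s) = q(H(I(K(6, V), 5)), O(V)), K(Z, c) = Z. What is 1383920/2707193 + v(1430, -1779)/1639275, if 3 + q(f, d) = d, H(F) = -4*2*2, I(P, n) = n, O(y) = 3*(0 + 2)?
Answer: 756211193193/1479277935025 ≈ 0.51120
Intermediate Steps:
O(y) = 6 (O(y) = 3*2 = 6)
H(F) = -16 (H(F) = -8*2 = -16)
q(f, d) = -3 + d
v(V, s) = 3 (v(V, s) = -3 + 6 = 3)
1383920/2707193 + v(1430, -1779)/1639275 = 1383920/2707193 + 3/1639275 = 1383920*(1/2707193) + 3*(1/1639275) = 1383920/2707193 + 1/546425 = 756211193193/1479277935025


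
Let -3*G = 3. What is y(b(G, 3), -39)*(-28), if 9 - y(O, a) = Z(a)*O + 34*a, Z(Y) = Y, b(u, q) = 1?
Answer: -38472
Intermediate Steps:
G = -1 (G = -⅓*3 = -1)
y(O, a) = 9 - 34*a - O*a (y(O, a) = 9 - (a*O + 34*a) = 9 - (O*a + 34*a) = 9 - (34*a + O*a) = 9 + (-34*a - O*a) = 9 - 34*a - O*a)
y(b(G, 3), -39)*(-28) = (9 - 34*(-39) - 1*1*(-39))*(-28) = (9 + 1326 + 39)*(-28) = 1374*(-28) = -38472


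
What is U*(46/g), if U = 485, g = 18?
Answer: 11155/9 ≈ 1239.4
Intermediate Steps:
U*(46/g) = 485*(46/18) = 485*(46*(1/18)) = 485*(23/9) = 11155/9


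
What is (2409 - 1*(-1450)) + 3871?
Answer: 7730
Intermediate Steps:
(2409 - 1*(-1450)) + 3871 = (2409 + 1450) + 3871 = 3859 + 3871 = 7730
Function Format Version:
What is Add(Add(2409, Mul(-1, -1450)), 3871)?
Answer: 7730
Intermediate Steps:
Add(Add(2409, Mul(-1, -1450)), 3871) = Add(Add(2409, 1450), 3871) = Add(3859, 3871) = 7730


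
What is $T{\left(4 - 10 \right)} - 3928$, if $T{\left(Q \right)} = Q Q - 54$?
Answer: $-3946$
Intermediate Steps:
$T{\left(Q \right)} = -54 + Q^{2}$ ($T{\left(Q \right)} = Q^{2} - 54 = -54 + Q^{2}$)
$T{\left(4 - 10 \right)} - 3928 = \left(-54 + \left(4 - 10\right)^{2}\right) - 3928 = \left(-54 + \left(-6\right)^{2}\right) - 3928 = \left(-54 + 36\right) - 3928 = -18 - 3928 = -3946$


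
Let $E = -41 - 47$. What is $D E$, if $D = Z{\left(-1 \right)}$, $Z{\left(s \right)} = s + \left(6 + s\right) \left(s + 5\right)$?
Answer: $-1672$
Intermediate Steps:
$Z{\left(s \right)} = s + \left(5 + s\right) \left(6 + s\right)$ ($Z{\left(s \right)} = s + \left(6 + s\right) \left(5 + s\right) = s + \left(5 + s\right) \left(6 + s\right)$)
$D = 19$ ($D = 30 + \left(-1\right)^{2} + 12 \left(-1\right) = 30 + 1 - 12 = 19$)
$E = -88$ ($E = -41 - 47 = -88$)
$D E = 19 \left(-88\right) = -1672$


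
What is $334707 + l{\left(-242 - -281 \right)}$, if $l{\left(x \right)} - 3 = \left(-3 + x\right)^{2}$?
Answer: $336006$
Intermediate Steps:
$l{\left(x \right)} = 3 + \left(-3 + x\right)^{2}$
$334707 + l{\left(-242 - -281 \right)} = 334707 + \left(3 + \left(-3 - -39\right)^{2}\right) = 334707 + \left(3 + \left(-3 + \left(-242 + 281\right)\right)^{2}\right) = 334707 + \left(3 + \left(-3 + 39\right)^{2}\right) = 334707 + \left(3 + 36^{2}\right) = 334707 + \left(3 + 1296\right) = 334707 + 1299 = 336006$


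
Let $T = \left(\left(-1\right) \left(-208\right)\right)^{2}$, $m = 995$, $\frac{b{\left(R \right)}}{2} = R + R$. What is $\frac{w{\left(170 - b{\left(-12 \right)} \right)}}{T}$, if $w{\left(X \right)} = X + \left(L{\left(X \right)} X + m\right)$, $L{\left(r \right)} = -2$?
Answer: $\frac{777}{43264} \approx 0.01796$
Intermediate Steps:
$b{\left(R \right)} = 4 R$ ($b{\left(R \right)} = 2 \left(R + R\right) = 2 \cdot 2 R = 4 R$)
$w{\left(X \right)} = 995 - X$ ($w{\left(X \right)} = X - \left(-995 + 2 X\right) = 995 - X$)
$T = 43264$ ($T = 208^{2} = 43264$)
$\frac{w{\left(170 - b{\left(-12 \right)} \right)}}{T} = \frac{995 - \left(170 - 4 \left(-12\right)\right)}{43264} = \left(995 - \left(170 - -48\right)\right) \frac{1}{43264} = \left(995 - \left(170 + 48\right)\right) \frac{1}{43264} = \left(995 - 218\right) \frac{1}{43264} = 777 \cdot \frac{1}{43264} = \frac{777}{43264}$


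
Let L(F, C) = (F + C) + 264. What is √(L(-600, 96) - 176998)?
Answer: I*√177238 ≈ 421.0*I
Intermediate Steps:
L(F, C) = 264 + C + F (L(F, C) = (C + F) + 264 = 264 + C + F)
√(L(-600, 96) - 176998) = √((264 + 96 - 600) - 176998) = √(-240 - 176998) = √(-177238) = I*√177238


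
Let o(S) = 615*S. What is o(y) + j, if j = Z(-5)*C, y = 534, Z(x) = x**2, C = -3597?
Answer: 238485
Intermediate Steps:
j = -89925 (j = (-5)**2*(-3597) = 25*(-3597) = -89925)
o(y) + j = 615*534 - 89925 = 328410 - 89925 = 238485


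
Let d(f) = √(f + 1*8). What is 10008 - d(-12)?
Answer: 10008 - 2*I ≈ 10008.0 - 2.0*I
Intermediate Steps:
d(f) = √(8 + f) (d(f) = √(f + 8) = √(8 + f))
10008 - d(-12) = 10008 - √(8 - 12) = 10008 - √(-4) = 10008 - 2*I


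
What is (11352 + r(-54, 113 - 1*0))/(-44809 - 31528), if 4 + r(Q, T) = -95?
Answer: -11253/76337 ≈ -0.14741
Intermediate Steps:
r(Q, T) = -99 (r(Q, T) = -4 - 95 = -99)
(11352 + r(-54, 113 - 1*0))/(-44809 - 31528) = (11352 - 99)/(-44809 - 31528) = 11253/(-76337) = 11253*(-1/76337) = -11253/76337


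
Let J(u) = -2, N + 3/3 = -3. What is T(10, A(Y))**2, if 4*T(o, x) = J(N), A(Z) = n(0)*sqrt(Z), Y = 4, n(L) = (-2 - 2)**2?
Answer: 1/4 ≈ 0.25000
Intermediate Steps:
N = -4 (N = -1 - 3 = -4)
n(L) = 16 (n(L) = (-4)**2 = 16)
A(Z) = 16*sqrt(Z)
T(o, x) = -1/2 (T(o, x) = (1/4)*(-2) = -1/2)
T(10, A(Y))**2 = (-1/2)**2 = 1/4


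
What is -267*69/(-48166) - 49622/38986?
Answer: -835927087/938899838 ≈ -0.89033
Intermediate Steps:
-267*69/(-48166) - 49622/38986 = -18423*(-1/48166) - 49622*1/38986 = 18423/48166 - 24811/19493 = -835927087/938899838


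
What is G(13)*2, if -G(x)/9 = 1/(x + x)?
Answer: -9/13 ≈ -0.69231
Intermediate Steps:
G(x) = -9/(2*x) (G(x) = -9/(x + x) = -9*1/(2*x) = -9/(2*x))
G(13)*2 = -9/2/13*2 = -9/2*1/13*2 = -9/26*2 = -9/13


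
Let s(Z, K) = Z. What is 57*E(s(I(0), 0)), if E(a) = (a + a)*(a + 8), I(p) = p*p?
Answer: 0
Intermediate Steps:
I(p) = p**2
E(a) = 2*a*(8 + a) (E(a) = (2*a)*(8 + a) = 2*a*(8 + a))
57*E(s(I(0), 0)) = 57*(2*0**2*(8 + 0**2)) = 57*(2*0*(8 + 0)) = 57*(2*0*8) = 57*0 = 0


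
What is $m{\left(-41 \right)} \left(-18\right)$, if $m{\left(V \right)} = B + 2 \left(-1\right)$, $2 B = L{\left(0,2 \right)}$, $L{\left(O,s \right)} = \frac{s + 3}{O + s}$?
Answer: $\frac{27}{2} \approx 13.5$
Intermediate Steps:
$L{\left(O,s \right)} = \frac{3 + s}{O + s}$
$B = \frac{5}{4}$ ($B = \frac{\frac{1}{0 + 2} \left(3 + 2\right)}{2} = \frac{\frac{1}{2} \cdot 5}{2} = \frac{1}{2} \cdot \frac{5}{2} = \frac{5}{4} \approx 1.25$)
$m{\left(V \right)} = - \frac{3}{4}$ ($m{\left(V \right)} = \frac{5}{4} + 2 \left(-1\right) = \frac{5}{4} - 2 = - \frac{3}{4}$)
$m{\left(-41 \right)} \left(-18\right) = \left(- \frac{3}{4}\right) \left(-18\right) = \frac{27}{2}$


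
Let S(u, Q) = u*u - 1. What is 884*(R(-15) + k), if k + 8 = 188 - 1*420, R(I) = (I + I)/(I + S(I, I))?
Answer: -44367960/209 ≈ -2.1229e+5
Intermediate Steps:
S(u, Q) = -1 + u² (S(u, Q) = u² - 1 = -1 + u²)
R(I) = 2*I/(-1 + I + I²) (R(I) = (I + I)/(I + (-1 + I²)) = (2*I)/(-1 + I + I²) = 2*I/(-1 + I + I²))
k = -240 (k = -8 + (188 - 1*420) = -8 + (188 - 420) = -8 - 232 = -240)
884*(R(-15) + k) = 884*(2*(-15)/(-1 - 15 + (-15)²) - 240) = 884*(2*(-15)/(-1 - 15 + 225) - 240) = 884*(2*(-15)/209 - 240) = 884*(2*(-15)*(1/209) - 240) = 884*(-30/209 - 240) = 884*(-50190/209) = -44367960/209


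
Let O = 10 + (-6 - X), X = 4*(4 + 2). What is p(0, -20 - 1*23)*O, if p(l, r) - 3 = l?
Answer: -60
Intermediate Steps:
p(l, r) = 3 + l
X = 24 (X = 4*6 = 24)
O = -20 (O = 10 + (-6 - 1*24) = 10 + (-6 - 24) = 10 - 30 = -20)
p(0, -20 - 1*23)*O = (3 + 0)*(-20) = 3*(-20) = -60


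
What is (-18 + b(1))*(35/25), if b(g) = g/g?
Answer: -119/5 ≈ -23.800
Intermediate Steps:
b(g) = 1
(-18 + b(1))*(35/25) = (-18 + 1)*(35/25) = -595/25 = -17*7/5 = -119/5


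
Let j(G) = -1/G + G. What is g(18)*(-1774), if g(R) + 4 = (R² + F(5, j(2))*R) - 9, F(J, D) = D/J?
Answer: -2806468/5 ≈ -5.6129e+5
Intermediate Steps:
j(G) = G - 1/G
g(R) = -13 + R² + 3*R/10 (g(R) = -4 + ((R² + ((2 - 1/2)/5)*R) - 9) = -4 + ((R² + ((2 - 1*½)*(⅕))*R) - 9) = -4 + ((R² + ((2 - ½)*(⅕))*R) - 9) = -4 + ((R² + ((3/2)*(⅕))*R) - 9) = -4 + ((R² + 3*R/10) - 9) = -4 + (-9 + R² + 3*R/10) = -13 + R² + 3*R/10)
g(18)*(-1774) = (-13 + 18² + (3/10)*18)*(-1774) = (-13 + 324 + 27/5)*(-1774) = (1582/5)*(-1774) = -2806468/5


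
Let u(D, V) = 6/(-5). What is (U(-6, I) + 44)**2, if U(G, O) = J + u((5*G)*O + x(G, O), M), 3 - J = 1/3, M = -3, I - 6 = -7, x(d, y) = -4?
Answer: 465124/225 ≈ 2067.2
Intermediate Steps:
I = -1 (I = 6 - 7 = -1)
u(D, V) = -6/5 (u(D, V) = 6*(-1/5) = -6/5)
J = 8/3 (J = 3 - 1/3 = 8/3 ≈ 2.6667)
U(G, O) = 22/15 (U(G, O) = 8/3 - 6/5 = 22/15)
(U(-6, I) + 44)**2 = (22/15 + 44)**2 = (682/15)**2 = 465124/225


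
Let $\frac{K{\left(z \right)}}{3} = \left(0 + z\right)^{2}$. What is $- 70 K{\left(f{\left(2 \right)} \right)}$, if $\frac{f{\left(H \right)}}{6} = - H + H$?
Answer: $0$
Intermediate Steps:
$f{\left(H \right)} = 0$ ($f{\left(H \right)} = 6 \left(- H + H\right) = 6 \cdot 0 = 0$)
$K{\left(z \right)} = 3 z^{2}$ ($K{\left(z \right)} = 3 \left(0 + z\right)^{2} = 3 z^{2}$)
$- 70 K{\left(f{\left(2 \right)} \right)} = - 70 \cdot 3 \cdot 0^{2} = - 70 \cdot 3 \cdot 0 = \left(-70\right) 0 = 0$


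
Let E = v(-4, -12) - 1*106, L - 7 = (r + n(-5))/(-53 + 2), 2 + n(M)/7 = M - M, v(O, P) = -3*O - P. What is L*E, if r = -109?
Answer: -13120/17 ≈ -771.76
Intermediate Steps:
v(O, P) = -P - 3*O
n(M) = -14 (n(M) = -14 + 7*(M - M) = -14 + 7*0 = -14 + 0 = -14)
L = 160/17 (L = 7 + (-109 - 14)/(-53 + 2) = 7 - 123/(-51) = 7 - 123*(-1/51) = 7 + 41/17 = 160/17 ≈ 9.4118)
E = -82 (E = (-1*(-12) - 3*(-4)) - 1*106 = (12 + 12) - 106 = 24 - 106 = -82)
L*E = (160/17)*(-82) = -13120/17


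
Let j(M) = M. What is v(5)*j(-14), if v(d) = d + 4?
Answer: -126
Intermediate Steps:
v(d) = 4 + d
v(5)*j(-14) = (4 + 5)*(-14) = 9*(-14) = -126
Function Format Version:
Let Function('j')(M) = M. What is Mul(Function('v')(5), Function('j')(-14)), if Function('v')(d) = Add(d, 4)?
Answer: -126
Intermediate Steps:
Function('v')(d) = Add(4, d)
Mul(Function('v')(5), Function('j')(-14)) = Mul(Add(4, 5), -14) = Mul(9, -14) = -126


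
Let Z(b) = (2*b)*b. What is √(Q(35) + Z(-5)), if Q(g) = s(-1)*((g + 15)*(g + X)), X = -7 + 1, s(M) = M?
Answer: 10*I*√14 ≈ 37.417*I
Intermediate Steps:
X = -6
Z(b) = 2*b²
Q(g) = -(-6 + g)*(15 + g) (Q(g) = -(g + 15)*(g - 6) = -(15 + g)*(-6 + g) = -(-6 + g)*(15 + g))
√(Q(35) + Z(-5)) = √((90 - 1*35² - 9*35) + 2*(-5)²) = √((90 - 1*1225 - 315) + 2*25) = √((90 - 1225 - 315) + 50) = √(-1450 + 50) = √(-1400) = 10*I*√14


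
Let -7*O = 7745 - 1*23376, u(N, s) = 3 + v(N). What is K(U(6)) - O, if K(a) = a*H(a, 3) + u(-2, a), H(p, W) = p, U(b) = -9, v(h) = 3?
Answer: -2146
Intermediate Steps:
u(N, s) = 6 (u(N, s) = 3 + 3 = 6)
K(a) = 6 + a**2 (K(a) = a*a + 6 = a**2 + 6 = 6 + a**2)
O = 2233 (O = -(7745 - 1*23376)/7 = -(7745 - 23376)/7 = -1/7*(-15631) = 2233)
K(U(6)) - O = (6 + (-9)**2) - 1*2233 = (6 + 81) - 2233 = 87 - 2233 = -2146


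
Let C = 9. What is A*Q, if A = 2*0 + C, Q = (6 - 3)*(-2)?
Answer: -54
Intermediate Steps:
Q = -6 (Q = 3*(-2) = -6)
A = 9 (A = 2*0 + 9 = 0 + 9 = 9)
A*Q = 9*(-6) = -54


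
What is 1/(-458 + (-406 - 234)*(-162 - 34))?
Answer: 1/124982 ≈ 8.0012e-6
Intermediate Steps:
1/(-458 + (-406 - 234)*(-162 - 34)) = 1/(-458 - 640*(-196)) = 1/(-458 + 125440) = 1/124982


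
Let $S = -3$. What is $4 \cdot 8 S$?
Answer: $-96$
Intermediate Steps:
$4 \cdot 8 S = 4 \cdot 8 \left(-3\right) = 32 \left(-3\right) = -96$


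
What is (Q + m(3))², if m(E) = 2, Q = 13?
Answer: 225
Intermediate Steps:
(Q + m(3))² = (13 + 2)² = 15² = 225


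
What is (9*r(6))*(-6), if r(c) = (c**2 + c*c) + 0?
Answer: -3888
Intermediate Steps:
r(c) = 2*c**2 (r(c) = (c**2 + c**2) + 0 = 2*c**2 + 0 = 2*c**2)
(9*r(6))*(-6) = (9*(2*6**2))*(-6) = (9*(2*36))*(-6) = (9*72)*(-6) = 648*(-6) = -3888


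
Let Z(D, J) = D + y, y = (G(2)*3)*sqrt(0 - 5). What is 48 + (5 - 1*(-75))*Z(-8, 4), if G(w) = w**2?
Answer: -592 + 960*I*sqrt(5) ≈ -592.0 + 2146.6*I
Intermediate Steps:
y = 12*I*sqrt(5) (y = (2**2*3)*sqrt(0 - 5) = (4*3)*sqrt(-5) = 12*(I*sqrt(5)) = 12*I*sqrt(5) ≈ 26.833*I)
Z(D, J) = D + 12*I*sqrt(5)
48 + (5 - 1*(-75))*Z(-8, 4) = 48 + (5 - 1*(-75))*(-8 + 12*I*sqrt(5)) = 48 + (5 + 75)*(-8 + 12*I*sqrt(5)) = 48 + 80*(-8 + 12*I*sqrt(5)) = 48 + (-640 + 960*I*sqrt(5)) = -592 + 960*I*sqrt(5)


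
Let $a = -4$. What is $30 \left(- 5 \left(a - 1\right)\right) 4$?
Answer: $3000$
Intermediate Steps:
$30 \left(- 5 \left(a - 1\right)\right) 4 = 30 \left(- 5 \left(-4 - 1\right)\right) 4 = 30 \left(\left(-5\right) \left(-5\right)\right) 4 = 30 \cdot 25 \cdot 4 = 750 \cdot 4 = 3000$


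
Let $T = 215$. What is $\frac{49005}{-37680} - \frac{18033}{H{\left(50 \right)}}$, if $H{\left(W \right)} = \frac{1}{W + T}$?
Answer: $- \frac{12004210707}{2512} \approx -4.7787 \cdot 10^{6}$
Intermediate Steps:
$H{\left(W \right)} = \frac{1}{215 + W}$ ($H{\left(W \right)} = \frac{1}{W + 215} = \frac{1}{215 + W}$)
$\frac{49005}{-37680} - \frac{18033}{H{\left(50 \right)}} = \frac{49005}{-37680} - \frac{18033}{\frac{1}{215 + 50}} = 49005 \left(- \frac{1}{37680}\right) - \frac{18033}{\frac{1}{265}} = - \frac{3267}{2512} - 18033 \frac{1}{\frac{1}{265}} = - \frac{3267}{2512} - 4778745 = - \frac{12004210707}{2512}$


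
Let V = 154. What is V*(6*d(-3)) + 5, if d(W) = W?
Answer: -2767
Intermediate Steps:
V*(6*d(-3)) + 5 = 154*(6*(-3)) + 5 = 154*(-18) + 5 = -2772 + 5 = -2767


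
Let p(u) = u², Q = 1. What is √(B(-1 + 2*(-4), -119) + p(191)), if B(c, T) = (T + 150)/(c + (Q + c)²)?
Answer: √110356730/55 ≈ 191.00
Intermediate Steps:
B(c, T) = (150 + T)/(c + (1 + c)²) (B(c, T) = (T + 150)/(c + (1 + c)²) = (150 + T)/(c + (1 + c)²))
√(B(-1 + 2*(-4), -119) + p(191)) = √((150 - 119)/((-1 + 2*(-4)) + (1 + (-1 + 2*(-4)))²) + 191²) = √(31/((-1 - 8) + (1 + (-1 - 8))²) + 36481) = √(31/(-9 + (1 - 9)²) + 36481) = √(31/(-9 + (-8)²) + 36481) = √(31/(-9 + 64) + 36481) = √(31/55 + 36481) = √(2006486/55) = √110356730/55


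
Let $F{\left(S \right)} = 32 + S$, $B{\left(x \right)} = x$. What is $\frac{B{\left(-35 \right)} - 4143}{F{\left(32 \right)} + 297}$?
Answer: $- \frac{4178}{361} \approx -11.573$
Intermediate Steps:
$\frac{B{\left(-35 \right)} - 4143}{F{\left(32 \right)} + 297} = \frac{-35 - 4143}{\left(32 + 32\right) + 297} = - \frac{4178}{64 + 297} = - \frac{4178}{361}$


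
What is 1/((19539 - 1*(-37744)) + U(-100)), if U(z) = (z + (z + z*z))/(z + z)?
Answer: 1/57234 ≈ 1.7472e-5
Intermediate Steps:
U(z) = (z² + 2*z)/(2*z) (U(z) = (z + (z + z²))/((2*z)) = (z² + 2*z)*(1/(2*z)) = (z² + 2*z)/(2*z))
1/((19539 - 1*(-37744)) + U(-100)) = 1/((19539 - 1*(-37744)) + (1 + (½)*(-100))) = 1/((19539 + 37744) + (1 - 50)) = 1/(57283 - 49) = 1/57234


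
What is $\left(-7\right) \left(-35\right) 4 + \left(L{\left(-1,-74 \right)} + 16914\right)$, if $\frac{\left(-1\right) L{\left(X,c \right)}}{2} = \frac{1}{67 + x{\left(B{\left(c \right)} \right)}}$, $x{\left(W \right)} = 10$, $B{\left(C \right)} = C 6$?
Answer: $\frac{1377836}{77} \approx 17894.0$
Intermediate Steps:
$B{\left(C \right)} = 6 C$
$L{\left(X,c \right)} = - \frac{2}{77}$ ($L{\left(X,c \right)} = - \frac{2}{67 + 10} = - \frac{2}{77}$)
$\left(-7\right) \left(-35\right) 4 + \left(L{\left(-1,-74 \right)} + 16914\right) = \left(-7\right) \left(-35\right) 4 + \left(- \frac{2}{77} + 16914\right) = 245 \cdot 4 + \frac{1302376}{77} = 980 + \frac{1302376}{77} = \frac{1377836}{77}$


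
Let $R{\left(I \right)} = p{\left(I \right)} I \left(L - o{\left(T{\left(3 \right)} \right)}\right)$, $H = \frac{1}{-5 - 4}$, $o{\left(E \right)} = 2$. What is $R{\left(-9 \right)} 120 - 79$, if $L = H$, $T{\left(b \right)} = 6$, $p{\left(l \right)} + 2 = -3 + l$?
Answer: $-31999$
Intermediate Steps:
$p{\left(l \right)} = -5 + l$ ($p{\left(l \right)} = -2 + \left(-3 + l\right) = -5 + l$)
$H = - \frac{1}{9}$ ($H = \frac{1}{-9} = - \frac{1}{9} \approx -0.11111$)
$L = - \frac{1}{9} \approx -0.11111$
$R{\left(I \right)} = - \frac{19 I \left(-5 + I\right)}{9}$ ($R{\left(I \right)} = \left(-5 + I\right) I \left(- \frac{1}{9} - 2\right) = I \left(-5 + I\right) \left(- \frac{1}{9} - 2\right) = I \left(-5 + I\right) \left(- \frac{19}{9}\right) = - \frac{19 I \left(-5 + I\right)}{9}$)
$R{\left(-9 \right)} 120 - 79 = \frac{19}{9} \left(-9\right) \left(5 - -9\right) 120 - 79 = \frac{19}{9} \left(-9\right) \left(5 + 9\right) 120 - 79 = \frac{19}{9} \left(-9\right) 14 \cdot 120 - 79 = \left(-266\right) 120 - 79 = -31920 - 79 = -31999$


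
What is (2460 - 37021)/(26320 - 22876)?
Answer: -34561/3444 ≈ -10.035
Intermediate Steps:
(2460 - 37021)/(26320 - 22876) = -34561/3444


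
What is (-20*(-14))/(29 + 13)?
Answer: 20/3 ≈ 6.6667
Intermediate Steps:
(-20*(-14))/(29 + 13) = 280/42 = 280*(1/42) = 20/3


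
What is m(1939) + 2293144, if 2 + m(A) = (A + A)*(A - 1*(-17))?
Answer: 9878510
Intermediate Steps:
m(A) = -2 + 2*A*(17 + A) (m(A) = -2 + (A + A)*(A - 1*(-17)) = -2 + (2*A)*(A + 17) = -2 + (2*A)*(17 + A) = -2 + 2*A*(17 + A))
m(1939) + 2293144 = (-2 + 2*1939² + 34*1939) + 2293144 = (-2 + 2*3759721 + 65926) + 2293144 = (-2 + 7519442 + 65926) + 2293144 = 7585366 + 2293144 = 9878510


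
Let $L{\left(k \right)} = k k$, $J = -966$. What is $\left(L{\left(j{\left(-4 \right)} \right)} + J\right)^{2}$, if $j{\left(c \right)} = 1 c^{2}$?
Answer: $504100$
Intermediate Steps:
$j{\left(c \right)} = c^{2}$
$L{\left(k \right)} = k^{2}$
$\left(L{\left(j{\left(-4 \right)} \right)} + J\right)^{2} = \left(\left(\left(-4\right)^{2}\right)^{2} - 966\right)^{2} = \left(16^{2} - 966\right)^{2} = \left(256 - 966\right)^{2} = \left(-710\right)^{2} = 504100$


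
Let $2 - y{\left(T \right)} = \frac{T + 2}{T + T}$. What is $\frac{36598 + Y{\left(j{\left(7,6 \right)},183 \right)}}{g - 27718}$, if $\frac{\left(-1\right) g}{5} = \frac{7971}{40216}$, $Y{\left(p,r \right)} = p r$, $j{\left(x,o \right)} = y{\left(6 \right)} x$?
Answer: $- \frac{1540514096}{1114746943} \approx -1.3819$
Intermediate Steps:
$y{\left(T \right)} = 2 - \frac{2 + T}{2 T}$ ($y{\left(T \right)} = 2 - \frac{T + 2}{T + T} = 2 - \frac{2 + T}{2 T}$)
$j{\left(x,o \right)} = \frac{4 x}{3}$ ($j{\left(x,o \right)} = \left(\frac{3}{2} - \frac{1}{6}\right) x = \frac{4 x}{3}$)
$g = - \frac{39855}{40216}$ ($g = - 5 \cdot \frac{7971}{40216} = - 5 \cdot 7971 \cdot \frac{1}{40216} = \left(-5\right) \frac{7971}{40216} = - \frac{39855}{40216} \approx -0.99102$)
$\frac{36598 + Y{\left(j{\left(7,6 \right)},183 \right)}}{g - 27718} = \frac{36598 + \frac{4}{3} \cdot 7 \cdot 183}{- \frac{39855}{40216} - 27718} = \frac{36598 + \frac{28}{3} \cdot 183}{- \frac{1114746943}{40216}} = \left(36598 + 1708\right) \left(- \frac{40216}{1114746943}\right) = 38306 \left(- \frac{40216}{1114746943}\right) = - \frac{1540514096}{1114746943}$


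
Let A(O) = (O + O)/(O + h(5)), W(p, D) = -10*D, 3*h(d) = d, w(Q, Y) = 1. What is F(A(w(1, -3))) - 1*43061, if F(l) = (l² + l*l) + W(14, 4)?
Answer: -344799/8 ≈ -43100.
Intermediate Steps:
h(d) = d/3
A(O) = 2*O/(5/3 + O) (A(O) = (O + O)/(O + (⅓)*5) = (2*O)/(O + 5/3) = (2*O)/(5/3 + O) = 2*O/(5/3 + O))
F(l) = -40 + 2*l² (F(l) = (l² + l*l) - 10*4 = (l² + l²) - 40 = 2*l² - 40 = -40 + 2*l²)
F(A(w(1, -3))) - 1*43061 = (-40 + 2*(6*1/(5 + 3*1))²) - 1*43061 = (-40 + 2*(6*1/(5 + 3))²) - 43061 = (-40 + 2*(6*1/8)²) - 43061 = (-40 + 2*(6*1*(⅛))²) - 43061 = (-40 + 2*(¾)²) - 43061 = (-40 + 2*(9/16)) - 43061 = (-40 + 9/8) - 43061 = -311/8 - 43061 = -344799/8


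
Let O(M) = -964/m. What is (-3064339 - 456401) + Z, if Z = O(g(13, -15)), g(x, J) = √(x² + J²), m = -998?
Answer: -1756848778/499 ≈ -3.5207e+6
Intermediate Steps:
g(x, J) = √(J² + x²)
O(M) = 482/499 (O(M) = -964/(-998) = -964*(-1/998) = 482/499)
Z = 482/499 ≈ 0.96593
(-3064339 - 456401) + Z = (-3064339 - 456401) + 482/499 = -3520740 + 482/499 = -1756848778/499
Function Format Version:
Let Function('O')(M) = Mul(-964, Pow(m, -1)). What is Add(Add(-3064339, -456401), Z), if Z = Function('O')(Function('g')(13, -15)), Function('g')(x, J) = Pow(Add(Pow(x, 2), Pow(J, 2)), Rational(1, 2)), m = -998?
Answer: Rational(-1756848778, 499) ≈ -3.5207e+6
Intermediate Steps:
Function('g')(x, J) = Pow(Add(Pow(J, 2), Pow(x, 2)), Rational(1, 2))
Function('O')(M) = Rational(482, 499) (Function('O')(M) = Mul(-964, Pow(-998, -1)) = Mul(-964, Rational(-1, 998)) = Rational(482, 499))
Z = Rational(482, 499) ≈ 0.96593
Add(Add(-3064339, -456401), Z) = Add(Add(-3064339, -456401), Rational(482, 499)) = Add(-3520740, Rational(482, 499)) = Rational(-1756848778, 499)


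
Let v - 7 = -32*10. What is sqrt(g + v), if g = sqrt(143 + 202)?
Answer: sqrt(-313 + sqrt(345)) ≈ 17.159*I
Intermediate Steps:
v = -313 (v = 7 - 32*10 = 7 - 320 = -313)
g = sqrt(345) ≈ 18.574
sqrt(g + v) = sqrt(sqrt(345) - 313) = sqrt(-313 + sqrt(345))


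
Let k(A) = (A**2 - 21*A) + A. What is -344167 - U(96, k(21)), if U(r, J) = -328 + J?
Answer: -343860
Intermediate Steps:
k(A) = A**2 - 20*A
-344167 - U(96, k(21)) = -344167 - (-328 + 21*(-20 + 21)) = -344167 - (-328 + 21*1) = -344167 - (-328 + 21) = -344167 - 1*(-307) = -344167 + 307 = -343860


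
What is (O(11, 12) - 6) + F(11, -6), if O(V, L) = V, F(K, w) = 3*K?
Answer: 38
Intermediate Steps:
(O(11, 12) - 6) + F(11, -6) = (11 - 6) + 3*11 = 5 + 33 = 38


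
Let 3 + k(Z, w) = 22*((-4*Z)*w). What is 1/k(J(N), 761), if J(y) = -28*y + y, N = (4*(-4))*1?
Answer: -1/28930179 ≈ -3.4566e-8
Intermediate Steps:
N = -16 (N = -16*1 = -16)
J(y) = -27*y
k(Z, w) = -3 - 88*Z*w (k(Z, w) = -3 + 22*((-4*Z)*w) = -3 + 22*(-4*Z*w) = -3 - 88*Z*w)
1/k(J(N), 761) = 1/(-3 - 88*(-27*(-16))*761) = 1/(-3 - 88*432*761) = 1/(-3 - 28930176) = 1/(-28930179) = -1/28930179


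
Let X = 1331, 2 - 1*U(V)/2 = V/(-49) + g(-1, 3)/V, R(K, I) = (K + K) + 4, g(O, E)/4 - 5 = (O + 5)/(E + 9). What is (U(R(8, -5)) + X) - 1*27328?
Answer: -19105823/735 ≈ -25994.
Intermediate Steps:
g(O, E) = 20 + 4*(5 + O)/(9 + E) (g(O, E) = 20 + 4*((O + 5)/(E + 9)) = 20 + 4*((5 + O)/(9 + E)) = 20 + 4*(5 + O)/(9 + E))
R(K, I) = 4 + 2*K (R(K, I) = 2*K + 4 = 4 + 2*K)
U(V) = 4 - 128/(3*V) + 2*V/49 (U(V) = 4 - 2*(V/(-49) + (4*(50 - 1 + 5*3)/(9 + 3))/V) = 4 - 2*(V*(-1/49) + (4*(50 - 1 + 15)/12)/V) = 4 - 2*(-V/49 + (4*(1/12)*64)/V) = 4 - 2*(-V/49 + 64/(3*V)) = 4 + (-128/(3*V) + 2*V/49) = 4 - 128/(3*V) + 2*V/49)
(U(R(8, -5)) + X) - 1*27328 = (2*(-3136 + 3*(4 + 2*8)*(98 + (4 + 2*8)))/(147*(4 + 2*8)) + 1331) - 1*27328 = (2*(-3136 + 3*(4 + 16)*(98 + (4 + 16)))/(147*(4 + 16)) + 1331) - 27328 = ((2/147)*(-3136 + 3*20*(98 + 20))/20 + 1331) - 27328 = ((2/147)*(1/20)*(-3136 + 3*20*118) + 1331) - 27328 = ((2/147)*(1/20)*(-3136 + 7080) + 1331) - 27328 = ((2/147)*(1/20)*3944 + 1331) - 27328 = (1972/735 + 1331) - 27328 = 980257/735 - 27328 = -19105823/735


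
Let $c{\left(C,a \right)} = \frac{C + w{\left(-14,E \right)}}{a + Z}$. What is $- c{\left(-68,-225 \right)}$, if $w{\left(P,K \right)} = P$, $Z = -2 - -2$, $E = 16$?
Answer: $- \frac{82}{225} \approx -0.36444$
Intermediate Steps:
$Z = 0$ ($Z = -2 + 2 = 0$)
$c{\left(C,a \right)} = \frac{-14 + C}{a}$ ($c{\left(C,a \right)} = \frac{C - 14}{a + 0} = \frac{-14 + C}{a}$)
$- c{\left(-68,-225 \right)} = - \frac{-14 - 68}{-225} = - \frac{\left(-1\right) \left(-82\right)}{225} = \left(-1\right) \frac{82}{225} = - \frac{82}{225}$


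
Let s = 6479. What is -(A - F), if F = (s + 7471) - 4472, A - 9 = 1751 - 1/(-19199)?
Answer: 148177881/19199 ≈ 7718.0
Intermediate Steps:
A = 33790241/19199 (A = 9 + (1751 - 1/(-19199)) = 9 + (1751 - 1*(-1/19199)) = 9 + (1751 + 1/19199) = 9 + 33617450/19199 = 33790241/19199 ≈ 1760.0)
F = 9478 (F = (6479 + 7471) - 4472 = 13950 - 4472 = 9478)
-(A - F) = -(33790241/19199 - 1*9478) = -(33790241/19199 - 9478) = -1*(-148177881/19199) = 148177881/19199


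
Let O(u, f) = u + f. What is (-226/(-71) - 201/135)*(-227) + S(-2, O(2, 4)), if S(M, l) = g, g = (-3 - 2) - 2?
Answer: -1251116/3195 ≈ -391.59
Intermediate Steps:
O(u, f) = f + u
g = -7 (g = -5 - 2 = -7)
S(M, l) = -7
(-226/(-71) - 201/135)*(-227) + S(-2, O(2, 4)) = (-226/(-71) - 201/135)*(-227) - 7 = (-226*(-1/71) - 201*1/135)*(-227) - 7 = (226/71 - 67/45)*(-227) - 7 = (5413/3195)*(-227) - 7 = -1228751/3195 - 7 = -1251116/3195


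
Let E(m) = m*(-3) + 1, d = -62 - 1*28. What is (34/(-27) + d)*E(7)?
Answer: 49280/27 ≈ 1825.2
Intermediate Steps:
d = -90 (d = -62 - 28 = -90)
E(m) = 1 - 3*m (E(m) = -3*m + 1 = 1 - 3*m)
(34/(-27) + d)*E(7) = (34/(-27) - 90)*(1 - 3*7) = (34*(-1/27) - 90)*(1 - 21) = (-34/27 - 90)*(-20) = -2464/27*(-20) = 49280/27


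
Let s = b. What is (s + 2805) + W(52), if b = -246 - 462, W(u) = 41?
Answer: 2138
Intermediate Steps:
b = -708
s = -708
(s + 2805) + W(52) = (-708 + 2805) + 41 = 2097 + 41 = 2138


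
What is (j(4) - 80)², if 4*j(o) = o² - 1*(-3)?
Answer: 90601/16 ≈ 5662.6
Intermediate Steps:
j(o) = ¾ + o²/4 (j(o) = (o² - 1*(-3))/4 = (o² + 3)/4 = (3 + o²)/4 = ¾ + o²/4)
(j(4) - 80)² = ((¾ + (¼)*4²) - 80)² = ((¾ + (¼)*16) - 80)² = ((¾ + 4) - 80)² = (19/4 - 80)² = (-301/4)² = 90601/16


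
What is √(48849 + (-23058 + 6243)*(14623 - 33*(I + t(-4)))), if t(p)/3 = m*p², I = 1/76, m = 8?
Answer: I*√130999659/2 ≈ 5722.8*I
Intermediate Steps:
I = 1/76 (I = 1*(1/76) = 1/76 ≈ 0.013158)
t(p) = 24*p² (t(p) = 3*(8*p²) = 24*p²)
√(48849 + (-23058 + 6243)*(14623 - 33*(I + t(-4)))) = √(48849 + (-23058 + 6243)*(14623 - 33*(1/76 + 24*(-4)²))) = √(48849 - 16815*(14623 - 33*(1/76 + 24*16))) = √(48849 - 16815*(14623 - 33*(1/76 + 384))) = √(48849 - 16815*(14623 - 33*29185/76)) = √(48849 - 16815*(14623 - 963105/76)) = √(48849 - 16815*148243/76) = √(48849 - 131195055/4) = √(-130999659/4) = I*√130999659/2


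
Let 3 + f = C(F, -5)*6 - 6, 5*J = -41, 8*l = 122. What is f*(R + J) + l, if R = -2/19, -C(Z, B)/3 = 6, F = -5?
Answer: 375047/380 ≈ 986.97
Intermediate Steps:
l = 61/4 (l = (⅛)*122 = 61/4 ≈ 15.250)
C(Z, B) = -18 (C(Z, B) = -3*6 = -18)
J = -41/5 (J = (⅕)*(-41) = -41/5 ≈ -8.2000)
R = -2/19 (R = -2*1/19 = -2/19 ≈ -0.10526)
f = -117 (f = -3 + (-18*6 - 6) = -3 + (-108 - 6) = -3 - 114 = -117)
f*(R + J) + l = -117*(-2/19 - 41/5) + 61/4 = -117*(-789/95) + 61/4 = 92313/95 + 61/4 = 375047/380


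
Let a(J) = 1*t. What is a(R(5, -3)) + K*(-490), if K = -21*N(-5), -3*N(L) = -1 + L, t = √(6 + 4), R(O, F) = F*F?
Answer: 20580 + √10 ≈ 20583.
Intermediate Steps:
R(O, F) = F²
t = √10 ≈ 3.1623
N(L) = ⅓ - L/3 (N(L) = -(-1 + L)/3 = ⅓ - L/3)
K = -42 (K = -21*(⅓ - ⅓*(-5)) = -21*(⅓ + 5/3) = -21*2 = -42)
a(J) = √10 (a(J) = 1*√10 = √10)
a(R(5, -3)) + K*(-490) = √10 - 42*(-490) = √10 + 20580 = 20580 + √10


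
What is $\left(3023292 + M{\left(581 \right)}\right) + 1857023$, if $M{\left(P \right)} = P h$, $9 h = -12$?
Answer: $\frac{14638621}{3} \approx 4.8795 \cdot 10^{6}$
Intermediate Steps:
$h = - \frac{4}{3}$ ($h = \frac{1}{9} \left(-12\right) = - \frac{4}{3} \approx -1.3333$)
$M{\left(P \right)} = - \frac{4 P}{3}$ ($M{\left(P \right)} = P \left(- \frac{4}{3}\right) = - \frac{4 P}{3}$)
$\left(3023292 + M{\left(581 \right)}\right) + 1857023 = \left(3023292 - \frac{2324}{3}\right) + 1857023 = \frac{9067552}{3} + 1857023 = \frac{14638621}{3}$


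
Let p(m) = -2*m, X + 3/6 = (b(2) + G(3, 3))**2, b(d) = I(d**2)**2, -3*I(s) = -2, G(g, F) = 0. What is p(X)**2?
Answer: 2401/6561 ≈ 0.36595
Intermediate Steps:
I(s) = 2/3 (I(s) = -1/3*(-2) = 2/3)
b(d) = 4/9 (b(d) = (2/3)**2 = 4/9)
X = -49/162 (X = -1/2 + (4/9 + 0)**2 = -1/2 + (4/9)**2 = -1/2 + 16/81 = -49/162 ≈ -0.30247)
p(X)**2 = (-2*(-49/162))**2 = (49/81)**2 = 2401/6561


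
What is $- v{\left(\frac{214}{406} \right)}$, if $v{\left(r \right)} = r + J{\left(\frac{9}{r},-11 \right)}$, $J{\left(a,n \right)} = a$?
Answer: $- \frac{382330}{21721} \approx -17.602$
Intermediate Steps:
$v{\left(r \right)} = r + \frac{9}{r}$
$- v{\left(\frac{214}{406} \right)} = - (\frac{214}{406} + \frac{9}{214 \cdot \frac{1}{406}}) = - (214 \cdot \frac{1}{406} + \frac{9}{214 \cdot \frac{1}{406}}) = - (\frac{107}{203} + \frac{9}{\frac{107}{203}}) = - (\frac{107}{203} + 9 \cdot \frac{203}{107}) = - (\frac{107}{203} + \frac{1827}{107}) = \left(-1\right) \frac{382330}{21721} = - \frac{382330}{21721}$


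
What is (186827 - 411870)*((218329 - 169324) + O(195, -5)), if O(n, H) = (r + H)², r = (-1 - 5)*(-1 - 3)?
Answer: -11109472738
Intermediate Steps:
r = 24 (r = -6*(-4) = 24)
O(n, H) = (24 + H)²
(186827 - 411870)*((218329 - 169324) + O(195, -5)) = (186827 - 411870)*((218329 - 169324) + (24 - 5)²) = -225043*(49005 + 19²) = -225043*(49005 + 361) = -225043*49366 = -11109472738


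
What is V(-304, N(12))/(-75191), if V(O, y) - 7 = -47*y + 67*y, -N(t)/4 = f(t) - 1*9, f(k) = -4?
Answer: -1047/75191 ≈ -0.013925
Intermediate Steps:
N(t) = 52 (N(t) = -4*(-4 - 1*9) = -4*(-4 - 9) = -4*(-13) = 52)
V(O, y) = 7 + 20*y (V(O, y) = 7 + (-47*y + 67*y) = 7 + 20*y)
V(-304, N(12))/(-75191) = (7 + 20*52)/(-75191) = (7 + 1040)*(-1/75191) = 1047*(-1/75191) = -1047/75191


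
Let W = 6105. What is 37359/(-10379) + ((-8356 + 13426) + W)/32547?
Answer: -366646016/112601771 ≈ -3.2561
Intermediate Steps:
37359/(-10379) + ((-8356 + 13426) + W)/32547 = 37359/(-10379) + ((-8356 + 13426) + 6105)/32547 = 37359*(-1/10379) + (5070 + 6105)*(1/32547) = -37359/10379 + 11175*(1/32547) = -37359/10379 + 3725/10849 = -366646016/112601771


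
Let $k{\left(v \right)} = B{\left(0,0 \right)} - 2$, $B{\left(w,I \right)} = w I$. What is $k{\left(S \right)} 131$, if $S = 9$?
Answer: $-262$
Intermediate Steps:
$B{\left(w,I \right)} = I w$
$k{\left(v \right)} = -2$ ($k{\left(v \right)} = 0 \cdot 0 - 2 = 0 - 2 = -2$)
$k{\left(S \right)} 131 = \left(-2\right) 131 = -262$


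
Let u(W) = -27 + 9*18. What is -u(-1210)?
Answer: -135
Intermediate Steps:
u(W) = 135 (u(W) = -27 + 162 = 135)
-u(-1210) = -1*135 = -135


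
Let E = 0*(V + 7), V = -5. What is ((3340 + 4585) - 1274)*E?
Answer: 0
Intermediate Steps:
E = 0 (E = 0*(-5 + 7) = 0*2 = 0)
((3340 + 4585) - 1274)*E = ((3340 + 4585) - 1274)*0 = (7925 - 1274)*0 = 6651*0 = 0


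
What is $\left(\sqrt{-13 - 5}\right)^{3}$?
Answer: $- 54 i \sqrt{2} \approx - 76.368 i$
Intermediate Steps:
$\left(\sqrt{-13 - 5}\right)^{3} = \left(\sqrt{-18}\right)^{3} = \left(3 i \sqrt{2}\right)^{3} = - 54 i \sqrt{2}$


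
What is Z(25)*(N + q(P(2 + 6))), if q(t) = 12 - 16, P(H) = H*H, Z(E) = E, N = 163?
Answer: 3975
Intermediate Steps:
P(H) = H²
q(t) = -4
Z(25)*(N + q(P(2 + 6))) = 25*(163 - 4) = 25*159 = 3975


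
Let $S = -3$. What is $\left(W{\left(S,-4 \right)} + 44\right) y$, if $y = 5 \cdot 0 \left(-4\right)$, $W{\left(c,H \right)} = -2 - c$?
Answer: $0$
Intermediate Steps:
$y = 0$ ($y = 0 \left(-4\right) = 0$)
$\left(W{\left(S,-4 \right)} + 44\right) y = \left(\left(-2 - -3\right) + 44\right) 0 = \left(\left(-2 + 3\right) + 44\right) 0 = \left(1 + 44\right) 0 = 45 \cdot 0 = 0$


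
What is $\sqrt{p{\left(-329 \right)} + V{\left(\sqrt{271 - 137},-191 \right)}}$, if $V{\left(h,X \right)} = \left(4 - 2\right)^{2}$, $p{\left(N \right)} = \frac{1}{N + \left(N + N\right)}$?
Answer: $\frac{\sqrt{3895689}}{987} \approx 1.9997$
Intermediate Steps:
$p{\left(N \right)} = \frac{1}{3 N}$ ($p{\left(N \right)} = \frac{1}{N + 2 N} = \frac{1}{3 N}$)
$V{\left(h,X \right)} = 4$ ($V{\left(h,X \right)} = 2^{2} = 4$)
$\sqrt{p{\left(-329 \right)} + V{\left(\sqrt{271 - 137},-191 \right)}} = \sqrt{\frac{1}{3 \left(-329\right)} + 4} = \sqrt{\frac{1}{3} \left(- \frac{1}{329}\right) + 4} = \sqrt{- \frac{1}{987} + 4} = \sqrt{\frac{3947}{987}} = \frac{\sqrt{3895689}}{987}$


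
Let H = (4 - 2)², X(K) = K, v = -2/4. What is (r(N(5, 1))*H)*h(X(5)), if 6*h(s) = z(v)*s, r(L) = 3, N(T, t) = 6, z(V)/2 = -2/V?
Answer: 80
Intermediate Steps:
v = -½ (v = -2*¼ = -½ ≈ -0.50000)
z(V) = -4/V (z(V) = 2*(-2/V) = -4/V)
H = 4 (H = 2² = 4)
h(s) = 4*s/3 (h(s) = ((-4/(-½))*s)/6 = ((-4*(-2))*s)/6 = (8*s)/6 = 4*s/3)
(r(N(5, 1))*H)*h(X(5)) = (3*4)*((4/3)*5) = 12*(20/3) = 80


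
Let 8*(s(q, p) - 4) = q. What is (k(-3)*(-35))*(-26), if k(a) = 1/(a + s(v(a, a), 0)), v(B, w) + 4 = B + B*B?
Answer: 728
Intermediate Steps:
v(B, w) = -4 + B + B² (v(B, w) = -4 + (B + B*B) = -4 + (B + B²) = -4 + B + B²)
s(q, p) = 4 + q/8
k(a) = 1/(7/2 + a²/8 + 9*a/8) (k(a) = 1/(a + (4 + (-4 + a + a²)/8)) = 1/(a + (4 + (-½ + a/8 + a²/8))) = 1/(a + (7/2 + a/8 + a²/8)) = 1/(7/2 + a²/8 + 9*a/8))
(k(-3)*(-35))*(-26) = ((8/(28 + (-3)² + 9*(-3)))*(-35))*(-26) = ((8/(28 + 9 - 27))*(-35))*(-26) = ((8/10)*(-35))*(-26) = ((8*(⅒))*(-35))*(-26) = ((⅘)*(-35))*(-26) = -28*(-26) = 728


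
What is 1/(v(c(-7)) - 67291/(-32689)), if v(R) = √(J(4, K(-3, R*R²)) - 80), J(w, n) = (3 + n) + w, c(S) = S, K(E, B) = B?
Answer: 2199675499/449053498617 - 4274282884*I*√26/449053498617 ≈ 0.0048985 - 0.048535*I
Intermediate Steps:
J(w, n) = 3 + n + w
v(R) = √(-73 + R³) (v(R) = √((3 + R*R² + 4) - 80) = √((3 + R³ + 4) - 80) = √((7 + R³) - 80) = √(-73 + R³))
1/(v(c(-7)) - 67291/(-32689)) = 1/(√(-73 + (-7)³) - 67291/(-32689)) = 1/(√(-73 - 343) - 67291*(-1/32689)) = 1/(√(-416) + 67291/32689) = 1/(4*I*√26 + 67291/32689) = 1/(67291/32689 + 4*I*√26)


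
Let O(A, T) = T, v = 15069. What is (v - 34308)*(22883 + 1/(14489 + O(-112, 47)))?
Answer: -6399416413071/14536 ≈ -4.4025e+8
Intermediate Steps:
(v - 34308)*(22883 + 1/(14489 + O(-112, 47))) = (15069 - 34308)*(22883 + 1/(14489 + 47)) = -19239*(22883 + 1/14536) = -19239*332627289/14536 = -6399416413071/14536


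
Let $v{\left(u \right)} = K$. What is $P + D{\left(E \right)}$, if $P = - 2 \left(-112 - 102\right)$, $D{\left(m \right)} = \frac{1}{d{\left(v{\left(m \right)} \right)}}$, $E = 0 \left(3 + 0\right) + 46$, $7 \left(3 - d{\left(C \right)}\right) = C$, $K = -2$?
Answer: $\frac{9851}{23} \approx 428.3$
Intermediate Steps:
$v{\left(u \right)} = -2$
$d{\left(C \right)} = 3 - \frac{C}{7}$
$E = 46$ ($E = 0 \cdot 3 + 46 = 0 + 46 = 46$)
$D{\left(m \right)} = \frac{7}{23}$ ($D{\left(m \right)} = \frac{1}{3 - - \frac{2}{7}} = \frac{1}{3 + \frac{2}{7}} = \frac{1}{\frac{23}{7}} = \frac{7}{23}$)
$P = 428$ ($P = \left(-2\right) \left(-214\right) = 428$)
$P + D{\left(E \right)} = 428 + \frac{7}{23} = \frac{9851}{23}$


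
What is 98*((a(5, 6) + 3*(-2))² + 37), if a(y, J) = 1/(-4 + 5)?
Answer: 6076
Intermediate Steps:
a(y, J) = 1 (a(y, J) = 1/1 = 1)
98*((a(5, 6) + 3*(-2))² + 37) = 98*((1 + 3*(-2))² + 37) = 98*((1 - 6)² + 37) = 98*((-5)² + 37) = 98*(25 + 37) = 98*62 = 6076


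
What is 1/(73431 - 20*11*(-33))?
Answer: 1/80691 ≈ 1.2393e-5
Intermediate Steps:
1/(73431 - 20*11*(-33)) = 1/(73431 - 220*(-33)) = 1/(73431 + 7260) = 1/80691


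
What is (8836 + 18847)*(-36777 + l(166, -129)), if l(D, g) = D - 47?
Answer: -1014803414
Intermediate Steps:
l(D, g) = -47 + D
(8836 + 18847)*(-36777 + l(166, -129)) = (8836 + 18847)*(-36777 + (-47 + 166)) = 27683*(-36777 + 119) = 27683*(-36658) = -1014803414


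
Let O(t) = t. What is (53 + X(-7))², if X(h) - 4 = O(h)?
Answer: 2500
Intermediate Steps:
X(h) = 4 + h
(53 + X(-7))² = (53 + (4 - 7))² = (53 - 3)² = 50² = 2500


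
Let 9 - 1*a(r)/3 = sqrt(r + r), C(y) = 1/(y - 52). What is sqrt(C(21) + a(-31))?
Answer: sqrt(25916 - 2883*I*sqrt(62))/31 ≈ 5.6044 - 2.1075*I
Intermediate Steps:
C(y) = 1/(-52 + y)
a(r) = 27 - 3*sqrt(2)*sqrt(r) (a(r) = 27 - 3*sqrt(r + r) = 27 - 3*sqrt(2)*sqrt(r))
sqrt(C(21) + a(-31)) = sqrt(1/(-52 + 21) + (27 - 3*sqrt(2)*sqrt(-31))) = sqrt(1/(-31) + (27 - 3*sqrt(2)*I*sqrt(31))) = sqrt(-1/31 + (27 - 3*I*sqrt(62))) = sqrt(836/31 - 3*I*sqrt(62))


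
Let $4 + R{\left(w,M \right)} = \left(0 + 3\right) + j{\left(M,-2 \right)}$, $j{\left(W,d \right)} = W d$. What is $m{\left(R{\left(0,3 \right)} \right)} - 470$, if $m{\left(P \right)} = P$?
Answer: $-477$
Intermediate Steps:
$R{\left(w,M \right)} = -1 - 2 M$ ($R{\left(w,M \right)} = -4 + \left(\left(0 + 3\right) + M \left(-2\right)\right) = -4 - \left(-3 + 2 M\right) = -1 - 2 M$)
$m{\left(R{\left(0,3 \right)} \right)} - 470 = \left(-1 - 6\right) - 470 = -7 - 470 = -477$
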